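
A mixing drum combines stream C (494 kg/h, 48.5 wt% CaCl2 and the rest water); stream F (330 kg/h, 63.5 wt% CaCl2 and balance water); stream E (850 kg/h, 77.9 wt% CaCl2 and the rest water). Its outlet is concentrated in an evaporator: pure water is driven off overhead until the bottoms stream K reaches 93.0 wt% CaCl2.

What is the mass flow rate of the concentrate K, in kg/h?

1195 kg/h

CaCl2 entering = 494×0.485 + 330×0.635 + 850×0.779 = 1111.3 kg/h.
All CaCl2 reports to K, so K = 1111.3/0.930 = 1194.9 kg/h.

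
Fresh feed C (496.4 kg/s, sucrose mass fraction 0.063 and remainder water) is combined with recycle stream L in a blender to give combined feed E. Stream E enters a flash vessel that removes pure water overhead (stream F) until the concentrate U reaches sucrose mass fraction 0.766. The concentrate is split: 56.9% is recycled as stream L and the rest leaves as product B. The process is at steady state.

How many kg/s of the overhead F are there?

455.6 kg/s

Overall sucrose balance (none leaves overhead): sucrose in fresh feed = sucrose in product, i.e. 496.4×0.063 = (1−0.569)·U·0.766.
U = 31.273/(0.766×0.431) = 94.725 kg/s.
Recycle L = 0.569×94.725 = 53.899 kg/s.
Combined feed E = 496.4 + 53.899 = 550.3 kg/s.
Overhead F = E − U = 550.3 − 94.725 = 455.57 kg/s.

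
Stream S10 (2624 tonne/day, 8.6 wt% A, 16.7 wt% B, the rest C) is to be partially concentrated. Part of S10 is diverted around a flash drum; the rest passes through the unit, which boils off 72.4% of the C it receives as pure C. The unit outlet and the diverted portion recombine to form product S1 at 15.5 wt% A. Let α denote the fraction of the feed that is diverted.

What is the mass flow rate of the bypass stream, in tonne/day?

464.2 tonne/day

All 2624×0.086 = 225.66 tonne/day of A reaches S1, so S1 = 225.66/0.155 = 1455.9 tonne/day and vapour = 1168.1 tonne/day.
The evaporator receives (1−α)·2624 of feed at 0.747 C and removes 0.724 of that C:
0.724×0.747×(1−α)×2624 = 1168.1
(1−α) = 1168.1/1419.1 = 0.8231;  α = 0.1769.
Bypass flow = 0.1769×2624 = 464.16 tonne/day.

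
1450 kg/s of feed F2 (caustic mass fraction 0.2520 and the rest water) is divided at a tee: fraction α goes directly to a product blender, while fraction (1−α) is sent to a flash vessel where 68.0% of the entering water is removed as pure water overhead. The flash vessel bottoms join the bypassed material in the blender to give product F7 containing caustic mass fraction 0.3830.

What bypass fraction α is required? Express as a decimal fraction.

All 1450×0.252 = 365.4 kg/s of caustic reaches F7, so F7 = 365.4/0.383 = 954.05 kg/s and vapour = 495.95 kg/s.
The evaporator receives (1−α)·1450 of feed at 0.748 water and removes 0.680 of that water:
0.680×0.748×(1−α)×1450 = 495.95
(1−α) = 495.95/737.53 = 0.6725;  α = 0.3275.

0.328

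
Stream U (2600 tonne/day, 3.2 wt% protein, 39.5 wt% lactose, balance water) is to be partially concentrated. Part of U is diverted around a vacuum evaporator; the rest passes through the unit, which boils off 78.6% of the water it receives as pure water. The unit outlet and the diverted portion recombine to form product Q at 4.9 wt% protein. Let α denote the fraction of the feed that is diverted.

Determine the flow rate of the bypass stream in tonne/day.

All 2600×0.032 = 83.2 tonne/day of protein reaches Q, so Q = 83.2/0.049 = 1698 tonne/day and vapour = 902.04 tonne/day.
The evaporator receives (1−α)·2600 of feed at 0.573 water and removes 0.786 of that water:
0.786×0.573×(1−α)×2600 = 902.04
(1−α) = 902.04/1171 = 0.7703;  α = 0.2297.
Bypass flow = 0.2297×2600 = 597.15 tonne/day.

597.1 tonne/day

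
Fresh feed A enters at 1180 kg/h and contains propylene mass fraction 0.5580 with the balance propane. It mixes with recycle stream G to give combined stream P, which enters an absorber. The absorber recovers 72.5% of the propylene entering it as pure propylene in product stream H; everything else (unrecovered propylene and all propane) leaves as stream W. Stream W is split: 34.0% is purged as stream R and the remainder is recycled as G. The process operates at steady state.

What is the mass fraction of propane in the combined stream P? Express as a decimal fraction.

0.6560

propane enters only via A and leaves only via the purge: 1180×0.442 = 0.340×(propane in W), and the absorber passes all propane, so propane in P = propane in W = 1534 kg/h.
propylene in P: m_A = 1180×0.558 + (1−0.340)·(1−0.725)·m_A, so m_A = 658.44/0.8185 = 804.45 kg/h.
P = 804.45 + 1534 = 2338.4 kg/h.
propane fraction in P = 1534/2338.4 = 0.6560.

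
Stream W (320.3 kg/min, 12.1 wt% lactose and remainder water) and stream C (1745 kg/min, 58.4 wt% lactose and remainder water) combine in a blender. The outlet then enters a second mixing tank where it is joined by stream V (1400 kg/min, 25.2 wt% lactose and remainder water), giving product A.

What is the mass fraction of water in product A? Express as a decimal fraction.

Overall, product flow = 3465.3 kg/min.
water in = 320.3×0.879 + 1745×0.416 + 1400×0.748 = 2054.7 kg/min.
water fraction in A = 0.5929.

0.5929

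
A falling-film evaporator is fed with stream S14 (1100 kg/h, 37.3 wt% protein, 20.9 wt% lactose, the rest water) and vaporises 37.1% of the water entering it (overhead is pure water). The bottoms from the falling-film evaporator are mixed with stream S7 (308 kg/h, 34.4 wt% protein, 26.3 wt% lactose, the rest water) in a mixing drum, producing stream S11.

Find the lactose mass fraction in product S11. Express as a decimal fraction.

Vapour removed = 0.371×0.418×1100 = 170.59 kg/h; concentrate = 929.41 kg/h.
lactose reaching the mixer = 229.9 (from concentrate) + 308×0.263 = 310.9 kg/h.
Product flow = 929.41 + 308 = 1237.4 kg/h; lactose fraction = 0.251.

0.251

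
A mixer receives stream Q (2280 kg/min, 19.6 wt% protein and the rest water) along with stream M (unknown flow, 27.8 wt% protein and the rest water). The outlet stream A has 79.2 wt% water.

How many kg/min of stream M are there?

390.9 kg/min

Let M be the unknown flow. Total out = 2280 + M.
water balance: 1833.1 + 0.722·M = 0.792·(2280 + M)
(0.722 − 0.792)·M = 0.792×2280 − 1833.1 = -27.36
M = -27.36 / -0.070 = 390.86 kg/min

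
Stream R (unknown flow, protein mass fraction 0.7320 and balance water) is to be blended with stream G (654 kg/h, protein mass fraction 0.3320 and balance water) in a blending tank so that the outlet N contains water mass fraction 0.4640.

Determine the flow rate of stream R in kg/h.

680.7 kg/h

Let R be the unknown flow. Total out = 654 + R.
water balance: 436.87 + 0.268·R = 0.464·(654 + R)
(0.268 − 0.464)·R = 0.464×654 − 436.87 = -133.42
R = -133.42 / -0.196 = 680.69 kg/h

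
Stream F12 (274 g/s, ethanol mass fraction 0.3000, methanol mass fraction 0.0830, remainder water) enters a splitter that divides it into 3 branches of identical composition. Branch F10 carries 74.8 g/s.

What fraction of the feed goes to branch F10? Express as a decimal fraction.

Fraction to F10 = 74.8/274 = 0.2730.

0.273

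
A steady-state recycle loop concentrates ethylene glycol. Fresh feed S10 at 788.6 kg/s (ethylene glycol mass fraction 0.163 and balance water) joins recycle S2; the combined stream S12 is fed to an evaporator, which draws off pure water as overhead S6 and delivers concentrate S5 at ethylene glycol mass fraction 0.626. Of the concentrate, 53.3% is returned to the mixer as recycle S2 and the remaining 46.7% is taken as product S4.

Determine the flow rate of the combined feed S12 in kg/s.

Overall ethylene glycol balance (none leaves overhead): ethylene glycol in fresh feed = ethylene glycol in product, i.e. 788.6×0.163 = (1−0.533)·S5·0.626.
S5 = 128.54/(0.626×0.467) = 439.7 kg/s.
Recycle S2 = 0.533×439.7 = 234.36 kg/s.
Combined feed S12 = 788.6 + 234.36 = 1023 kg/s.

1023 kg/s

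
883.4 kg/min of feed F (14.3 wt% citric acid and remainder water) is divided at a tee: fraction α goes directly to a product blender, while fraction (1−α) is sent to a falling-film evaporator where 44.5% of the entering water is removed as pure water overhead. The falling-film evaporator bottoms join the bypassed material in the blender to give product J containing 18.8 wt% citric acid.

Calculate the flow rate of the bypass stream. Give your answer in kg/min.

All 883.4×0.143 = 126.33 kg/min of citric acid reaches J, so J = 126.33/0.188 = 671.95 kg/min and vapour = 211.45 kg/min.
The evaporator receives (1−α)·883.4 of feed at 0.857 water and removes 0.445 of that water:
0.445×0.857×(1−α)×883.4 = 211.45
(1−α) = 211.45/336.9 = 0.6276;  α = 0.3724.
Bypass flow = 0.3724×883.4 = 328.94 kg/min.

328.9 kg/min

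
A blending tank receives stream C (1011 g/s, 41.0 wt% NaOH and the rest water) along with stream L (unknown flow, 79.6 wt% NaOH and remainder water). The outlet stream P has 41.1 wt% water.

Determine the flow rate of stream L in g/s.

874.2 g/s

Let L be the unknown flow. Total out = 1011 + L.
water balance: 596.49 + 0.204·L = 0.411·(1011 + L)
(0.204 − 0.411)·L = 0.411×1011 − 596.49 = -180.97
L = -180.97 / -0.207 = 874.25 g/s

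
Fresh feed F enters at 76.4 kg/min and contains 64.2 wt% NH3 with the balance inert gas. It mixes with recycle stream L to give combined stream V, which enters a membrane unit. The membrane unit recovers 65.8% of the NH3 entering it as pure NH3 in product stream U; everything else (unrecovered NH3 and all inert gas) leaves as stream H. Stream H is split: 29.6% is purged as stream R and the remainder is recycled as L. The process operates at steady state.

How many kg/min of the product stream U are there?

NH3 in V: m_A = 76.4×0.642 + (1−0.296)·(1−0.658)·m_A, so m_A = 49.049/0.7592 = 64.603 kg/min.
Product U = 0.658×64.603 = 42.509 kg/min.

42.51 kg/min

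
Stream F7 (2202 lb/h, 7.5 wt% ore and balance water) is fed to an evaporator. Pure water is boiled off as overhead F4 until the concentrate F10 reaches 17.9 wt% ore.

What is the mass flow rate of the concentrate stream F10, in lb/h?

922.6 lb/h

ore is conserved: 2202×0.075 = 165.15 lb/h all reports to the concentrate.
Concentrate = 165.15/(target fraction) = 922.63 lb/h.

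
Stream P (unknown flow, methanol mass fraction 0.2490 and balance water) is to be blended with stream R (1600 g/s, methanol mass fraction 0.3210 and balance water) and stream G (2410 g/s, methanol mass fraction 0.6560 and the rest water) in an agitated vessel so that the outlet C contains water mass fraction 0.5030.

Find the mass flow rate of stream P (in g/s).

409.6 g/s

Let P be the unknown flow. Total out = 4010 + P.
water balance: 1915.4 + 0.751·P = 0.503·(4010 + P)
(0.751 − 0.503)·P = 0.503×4010 − 1915.4 = 101.59
P = 101.59 / 0.248 = 409.64 g/s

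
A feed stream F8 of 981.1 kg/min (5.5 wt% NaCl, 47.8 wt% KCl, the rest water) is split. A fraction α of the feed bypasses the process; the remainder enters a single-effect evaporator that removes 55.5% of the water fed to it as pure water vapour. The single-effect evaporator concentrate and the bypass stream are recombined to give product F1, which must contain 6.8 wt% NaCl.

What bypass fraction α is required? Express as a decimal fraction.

All 981.1×0.055 = 53.961 kg/min of NaCl reaches F1, so F1 = 53.961/0.068 = 793.54 kg/min and vapour = 187.56 kg/min.
The evaporator receives (1−α)·981.1 of feed at 0.467 water and removes 0.555 of that water:
0.555×0.467×(1−α)×981.1 = 187.56
(1−α) = 187.56/254.29 = 0.7376;  α = 0.2624.

0.262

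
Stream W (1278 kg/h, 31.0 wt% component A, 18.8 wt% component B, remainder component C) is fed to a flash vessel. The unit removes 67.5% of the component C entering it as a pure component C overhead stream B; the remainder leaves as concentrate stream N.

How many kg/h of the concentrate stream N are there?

component C entering = 1278×0.502 = 641.56 kg/h; overhead removed = 0.675×641.56 = 433.05 kg/h.
Concentrate = 1278 − 433.05 = 844.95 kg/h.

844.9 kg/h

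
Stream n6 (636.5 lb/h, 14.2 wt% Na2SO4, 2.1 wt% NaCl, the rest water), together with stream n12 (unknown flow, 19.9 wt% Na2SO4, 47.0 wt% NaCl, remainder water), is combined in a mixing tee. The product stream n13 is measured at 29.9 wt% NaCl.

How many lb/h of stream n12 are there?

Let n12 be the unknown flow. Total out = 636.5 + n12.
NaCl balance: 13.367 + 0.470·n12 = 0.299·(636.5 + n12)
(0.470 − 0.299)·n12 = 0.299×636.5 − 13.367 = 176.95
n12 = 176.95 / 0.171 = 1034.8 lb/h

1035 lb/h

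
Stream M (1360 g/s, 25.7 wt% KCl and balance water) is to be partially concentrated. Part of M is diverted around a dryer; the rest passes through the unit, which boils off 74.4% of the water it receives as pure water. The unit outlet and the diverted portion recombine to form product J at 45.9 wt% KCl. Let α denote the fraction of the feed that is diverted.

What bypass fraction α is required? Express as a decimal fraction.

All 1360×0.257 = 349.52 g/s of KCl reaches J, so J = 349.52/0.459 = 761.48 g/s and vapour = 598.52 g/s.
The evaporator receives (1−α)·1360 of feed at 0.743 water and removes 0.744 of that water:
0.744×0.743×(1−α)×1360 = 598.52
(1−α) = 598.52/751.8 = 0.7961;  α = 0.2039.

0.204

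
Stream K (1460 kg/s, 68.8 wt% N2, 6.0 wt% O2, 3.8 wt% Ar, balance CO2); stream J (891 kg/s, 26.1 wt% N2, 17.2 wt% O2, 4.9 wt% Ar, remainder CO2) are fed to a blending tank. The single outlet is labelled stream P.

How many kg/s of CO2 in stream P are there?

CO2 out = CO2 in = 1460×0.214 + 891×0.518 = 773.98 kg/s.

774 kg/s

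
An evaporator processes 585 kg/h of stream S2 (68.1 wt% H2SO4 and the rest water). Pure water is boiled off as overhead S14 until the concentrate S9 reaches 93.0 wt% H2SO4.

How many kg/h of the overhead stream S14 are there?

H2SO4 is conserved: 585×0.681 = 398.39 kg/h all reports to the concentrate.
Concentrate = 398.39/(target fraction) = 428.37 kg/h.
Overhead = 585 − 428.37 = 156.63 kg/h.

156.6 kg/h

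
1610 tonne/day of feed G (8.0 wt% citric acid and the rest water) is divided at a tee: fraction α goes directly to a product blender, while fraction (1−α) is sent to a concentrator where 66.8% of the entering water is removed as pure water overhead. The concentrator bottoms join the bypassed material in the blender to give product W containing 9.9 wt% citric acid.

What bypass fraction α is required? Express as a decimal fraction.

0.688

All 1610×0.080 = 128.8 tonne/day of citric acid reaches W, so W = 128.8/0.099 = 1301 tonne/day and vapour = 308.99 tonne/day.
The evaporator receives (1−α)·1610 of feed at 0.920 water and removes 0.668 of that water:
0.668×0.920×(1−α)×1610 = 308.99
(1−α) = 308.99/989.44 = 0.3123;  α = 0.6877.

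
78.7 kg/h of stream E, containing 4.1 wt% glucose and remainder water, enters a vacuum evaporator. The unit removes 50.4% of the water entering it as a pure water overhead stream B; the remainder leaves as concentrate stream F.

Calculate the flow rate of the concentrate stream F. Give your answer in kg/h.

40.66 kg/h

water entering = 78.7×0.959 = 75.473 kg/h; overhead removed = 0.504×75.473 = 38.039 kg/h.
Concentrate = 78.7 − 38.039 = 40.661 kg/h.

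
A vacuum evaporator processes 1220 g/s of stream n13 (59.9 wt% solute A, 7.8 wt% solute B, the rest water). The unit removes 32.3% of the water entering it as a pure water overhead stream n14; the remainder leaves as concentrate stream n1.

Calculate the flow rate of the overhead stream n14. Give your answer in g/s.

127.3 g/s

water entering = 1220×0.323 = 394.06 g/s; overhead removed = 0.323×394.06 = 127.28 g/s.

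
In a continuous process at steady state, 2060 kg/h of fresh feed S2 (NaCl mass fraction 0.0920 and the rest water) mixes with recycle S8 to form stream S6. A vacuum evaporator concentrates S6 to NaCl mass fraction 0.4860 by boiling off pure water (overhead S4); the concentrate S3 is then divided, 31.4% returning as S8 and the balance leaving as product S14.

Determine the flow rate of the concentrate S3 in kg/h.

568.5 kg/h

Overall NaCl balance (none leaves overhead): NaCl in fresh feed = NaCl in product, i.e. 2060×0.092 = (1−0.314)·S3·0.486.
S3 = 189.52/(0.486×0.686) = 568.45 kg/h.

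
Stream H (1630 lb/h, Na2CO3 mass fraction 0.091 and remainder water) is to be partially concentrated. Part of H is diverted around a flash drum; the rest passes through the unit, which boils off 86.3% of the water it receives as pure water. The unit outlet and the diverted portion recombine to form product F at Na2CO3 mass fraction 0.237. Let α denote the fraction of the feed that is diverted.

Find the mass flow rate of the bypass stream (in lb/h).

All 1630×0.091 = 148.33 lb/h of Na2CO3 reaches F, so F = 148.33/0.237 = 625.86 lb/h and vapour = 1004.1 lb/h.
The evaporator receives (1−α)·1630 of feed at 0.909 water and removes 0.863 of that water:
0.863×0.909×(1−α)×1630 = 1004.1
(1−α) = 1004.1/1278.7 = 0.7853;  α = 0.2147.
Bypass flow = 0.2147×1630 = 349.98 lb/h.

350 lb/h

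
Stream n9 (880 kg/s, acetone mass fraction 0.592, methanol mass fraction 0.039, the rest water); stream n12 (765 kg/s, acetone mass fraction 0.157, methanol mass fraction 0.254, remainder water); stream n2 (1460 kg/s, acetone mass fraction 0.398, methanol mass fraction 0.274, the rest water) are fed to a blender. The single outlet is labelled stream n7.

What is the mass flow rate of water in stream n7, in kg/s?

1254 kg/s

water out = water in = 880×0.369 + 765×0.589 + 1460×0.328 = 1254.2 kg/s.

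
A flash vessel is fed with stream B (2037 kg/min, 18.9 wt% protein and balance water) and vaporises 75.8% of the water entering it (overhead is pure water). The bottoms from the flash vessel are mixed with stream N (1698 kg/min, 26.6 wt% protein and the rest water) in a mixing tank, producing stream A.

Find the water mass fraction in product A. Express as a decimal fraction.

Vapour removed = 0.758×0.811×2037 = 1252.2 kg/min; concentrate = 784.78 kg/min.
water reaching the mixer = 399.79 (from concentrate) + 1698×0.734 = 1646.1 kg/min.
Product flow = 784.78 + 1698 = 2482.8 kg/min; water fraction = 0.6630.

0.6630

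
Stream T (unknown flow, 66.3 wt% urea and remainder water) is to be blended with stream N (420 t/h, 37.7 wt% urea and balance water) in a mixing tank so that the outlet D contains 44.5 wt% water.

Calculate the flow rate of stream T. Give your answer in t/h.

692.2 t/h

Let T be the unknown flow. Total out = 420 + T.
water balance: 261.66 + 0.337·T = 0.445·(420 + T)
(0.337 − 0.445)·T = 0.445×420 − 261.66 = -74.76
T = -74.76 / -0.108 = 692.22 t/h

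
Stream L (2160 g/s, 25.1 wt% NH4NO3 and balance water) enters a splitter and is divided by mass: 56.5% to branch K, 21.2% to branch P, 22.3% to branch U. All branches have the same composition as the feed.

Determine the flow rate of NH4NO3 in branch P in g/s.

114.9 g/s

Branch P total = 0.212×2160 = 457.92 g/s.
NH4NO3 in P = 0.251×457.92 = 114.94 g/s.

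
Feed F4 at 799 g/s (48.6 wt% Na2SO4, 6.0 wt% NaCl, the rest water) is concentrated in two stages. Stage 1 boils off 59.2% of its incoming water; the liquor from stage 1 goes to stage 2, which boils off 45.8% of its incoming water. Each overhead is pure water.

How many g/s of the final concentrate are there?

water in feed = 799×0.454 = 362.75 g/s.
After stage 1: water left = (1−0.592)×362.75 = 148; stream total = 584.25 g/s.
After stage 2: water left = (1−0.458)×148 = 80.216; final concentrate = 516.47 g/s.

516.5 g/s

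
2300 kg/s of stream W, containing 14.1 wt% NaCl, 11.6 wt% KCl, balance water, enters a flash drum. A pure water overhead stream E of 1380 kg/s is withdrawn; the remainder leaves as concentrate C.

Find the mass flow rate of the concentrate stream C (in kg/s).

920 kg/s

Concentrate = 2300 − 1380 = 920 kg/s.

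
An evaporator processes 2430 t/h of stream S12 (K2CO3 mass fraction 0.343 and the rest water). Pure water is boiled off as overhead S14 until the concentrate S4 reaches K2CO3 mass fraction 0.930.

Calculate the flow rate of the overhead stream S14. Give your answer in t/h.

1534 t/h

K2CO3 is conserved: 2430×0.343 = 833.49 t/h all reports to the concentrate.
Concentrate = 833.49/(target fraction) = 896.23 t/h.
Overhead = 2430 − 896.23 = 1533.8 t/h.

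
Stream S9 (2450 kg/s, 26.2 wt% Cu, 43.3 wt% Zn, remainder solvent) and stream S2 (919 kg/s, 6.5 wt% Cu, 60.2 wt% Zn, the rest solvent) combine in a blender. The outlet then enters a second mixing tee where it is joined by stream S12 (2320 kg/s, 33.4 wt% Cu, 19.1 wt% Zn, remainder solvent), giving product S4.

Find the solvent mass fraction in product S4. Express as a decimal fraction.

Overall, product flow = 5689 kg/s.
solvent in = 2450×0.305 + 919×0.333 + 2320×0.475 = 2155.3 kg/s.
solvent fraction in S4 = 0.379.

0.379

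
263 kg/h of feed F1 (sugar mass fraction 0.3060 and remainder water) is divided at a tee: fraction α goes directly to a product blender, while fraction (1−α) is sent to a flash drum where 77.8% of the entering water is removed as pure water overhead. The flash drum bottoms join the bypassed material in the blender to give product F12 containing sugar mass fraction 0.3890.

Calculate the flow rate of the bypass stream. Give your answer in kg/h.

159.1 kg/h

All 263×0.306 = 80.478 kg/h of sugar reaches F12, so F12 = 80.478/0.389 = 206.88 kg/h and vapour = 56.116 kg/h.
The evaporator receives (1−α)·263 of feed at 0.694 water and removes 0.778 of that water:
0.778×0.694×(1−α)×263 = 56.116
(1−α) = 56.116/142 = 0.3952;  α = 0.6048.
Bypass flow = 0.6048×263 = 159.07 kg/h.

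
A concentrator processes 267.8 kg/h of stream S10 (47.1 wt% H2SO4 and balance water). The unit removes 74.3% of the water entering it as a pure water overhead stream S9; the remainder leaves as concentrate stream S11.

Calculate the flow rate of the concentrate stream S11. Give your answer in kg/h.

162.5 kg/h

water entering = 267.8×0.529 = 141.67 kg/h; overhead removed = 0.743×141.67 = 105.26 kg/h.
Concentrate = 267.8 − 105.26 = 162.54 kg/h.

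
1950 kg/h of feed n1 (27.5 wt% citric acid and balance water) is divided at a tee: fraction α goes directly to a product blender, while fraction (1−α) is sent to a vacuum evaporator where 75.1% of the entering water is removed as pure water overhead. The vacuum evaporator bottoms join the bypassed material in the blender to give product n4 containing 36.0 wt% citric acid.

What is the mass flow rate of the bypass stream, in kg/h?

All 1950×0.275 = 536.25 kg/h of citric acid reaches n4, so n4 = 536.25/0.360 = 1489.6 kg/h and vapour = 460.42 kg/h.
The evaporator receives (1−α)·1950 of feed at 0.725 water and removes 0.751 of that water:
0.751×0.725×(1−α)×1950 = 460.42
(1−α) = 460.42/1061.7 = 0.4336;  α = 0.5664.
Bypass flow = 0.5664×1950 = 1104.4 kg/h.

1104 kg/h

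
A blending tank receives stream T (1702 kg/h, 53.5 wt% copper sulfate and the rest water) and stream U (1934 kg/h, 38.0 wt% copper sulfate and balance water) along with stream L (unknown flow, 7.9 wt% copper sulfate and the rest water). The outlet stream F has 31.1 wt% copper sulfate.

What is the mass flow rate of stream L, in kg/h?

2219 kg/h

Let L be the unknown flow. Total out = 3636 + L.
copper sulfate balance: 1645.5 + 0.079·L = 0.311·(3636 + L)
(0.079 − 0.311)·L = 0.311×3636 − 1645.5 = -514.69
L = -514.69 / -0.232 = 2218.5 kg/h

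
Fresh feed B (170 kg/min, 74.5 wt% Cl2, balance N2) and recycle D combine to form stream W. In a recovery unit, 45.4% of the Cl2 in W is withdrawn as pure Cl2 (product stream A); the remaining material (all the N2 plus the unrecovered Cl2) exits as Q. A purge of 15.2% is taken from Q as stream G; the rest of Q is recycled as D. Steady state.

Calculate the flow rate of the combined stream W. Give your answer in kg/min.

521 kg/min

N2 enters only via B and leaves only via the purge: 170×0.255 = 0.152×(N2 in Q), and the recovery unit passes all N2, so N2 in W = N2 in Q = 285.2 kg/min.
Cl2 in W: m_A = 170×0.745 + (1−0.152)·(1−0.454)·m_A, so m_A = 126.65/0.5370 = 235.85 kg/min.
W = 235.85 + 285.2 = 521.05 kg/min.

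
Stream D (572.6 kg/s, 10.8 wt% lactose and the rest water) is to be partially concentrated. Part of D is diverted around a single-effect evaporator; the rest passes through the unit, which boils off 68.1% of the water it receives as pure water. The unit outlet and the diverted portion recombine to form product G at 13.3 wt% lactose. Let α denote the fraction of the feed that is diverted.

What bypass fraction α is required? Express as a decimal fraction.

All 572.6×0.108 = 61.841 kg/s of lactose reaches G, so G = 61.841/0.133 = 464.97 kg/s and vapour = 107.63 kg/s.
The evaporator receives (1−α)·572.6 of feed at 0.892 water and removes 0.681 of that water:
0.681×0.892×(1−α)×572.6 = 107.63
(1−α) = 107.63/347.83 = 0.3094;  α = 0.6906.

0.691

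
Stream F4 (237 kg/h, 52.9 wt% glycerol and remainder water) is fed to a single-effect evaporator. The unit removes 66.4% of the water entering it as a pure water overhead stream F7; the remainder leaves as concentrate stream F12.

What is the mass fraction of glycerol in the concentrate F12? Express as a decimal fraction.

0.770

glycerol is not removed: 237×0.529 = 125.37 kg/h of glycerol enters F12.
water entering = 237×0.471 = 111.63 kg/h; overhead removed = 0.664×111.63 = 74.12 kg/h.
Concentrate = 237 − 74.12 = 162.88 kg/h.
Mass fraction = 125.37/162.88 = 0.770.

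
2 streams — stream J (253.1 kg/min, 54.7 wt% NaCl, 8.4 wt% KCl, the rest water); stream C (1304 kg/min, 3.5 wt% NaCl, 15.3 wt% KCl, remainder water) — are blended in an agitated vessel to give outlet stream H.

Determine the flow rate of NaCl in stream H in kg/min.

NaCl out = NaCl in = 253.1×0.547 + 1304×0.035 = 184.09 kg/min.

184.1 kg/min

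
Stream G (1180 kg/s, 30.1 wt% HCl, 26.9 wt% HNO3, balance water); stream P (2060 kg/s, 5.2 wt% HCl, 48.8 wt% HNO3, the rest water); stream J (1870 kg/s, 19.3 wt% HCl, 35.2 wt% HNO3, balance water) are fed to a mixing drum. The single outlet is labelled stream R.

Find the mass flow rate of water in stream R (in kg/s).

water out = water in = 1180×0.430 + 2060×0.460 + 1870×0.455 = 2305.8 kg/s.

2306 kg/s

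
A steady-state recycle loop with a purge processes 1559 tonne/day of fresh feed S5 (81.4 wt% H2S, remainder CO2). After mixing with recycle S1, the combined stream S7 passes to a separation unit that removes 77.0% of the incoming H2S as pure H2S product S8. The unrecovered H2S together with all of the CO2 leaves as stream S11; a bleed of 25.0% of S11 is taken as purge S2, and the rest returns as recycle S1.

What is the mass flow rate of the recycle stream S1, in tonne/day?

CO2 enters only via S5 and leaves only via the purge: 1559×0.186 = 0.250×(CO2 in S11), and the separation unit passes all CO2, so CO2 in S7 = CO2 in S11 = 1159.9 tonne/day.
H2S in S7: m_A = 1559×0.814 + (1−0.250)·(1−0.770)·m_A, so m_A = 1269/0.8275 = 1533.6 tonne/day.
S11 = (1−0.770)×1533.6 + 1159.9 = 1512.6 tonne/day.
Recycle S1 = (1−0.250)×1512.6 = 1134.5 tonne/day.

1134 tonne/day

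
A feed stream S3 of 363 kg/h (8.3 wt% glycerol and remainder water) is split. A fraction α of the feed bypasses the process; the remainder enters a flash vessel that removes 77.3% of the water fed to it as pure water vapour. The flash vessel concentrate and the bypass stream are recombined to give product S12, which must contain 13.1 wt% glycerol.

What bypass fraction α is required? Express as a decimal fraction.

All 363×0.083 = 30.129 kg/h of glycerol reaches S12, so S12 = 30.129/0.131 = 229.99 kg/h and vapour = 133.01 kg/h.
The evaporator receives (1−α)·363 of feed at 0.917 water and removes 0.773 of that water:
0.773×0.917×(1−α)×363 = 133.01
(1−α) = 133.01/257.31 = 0.5169;  α = 0.4831.

0.483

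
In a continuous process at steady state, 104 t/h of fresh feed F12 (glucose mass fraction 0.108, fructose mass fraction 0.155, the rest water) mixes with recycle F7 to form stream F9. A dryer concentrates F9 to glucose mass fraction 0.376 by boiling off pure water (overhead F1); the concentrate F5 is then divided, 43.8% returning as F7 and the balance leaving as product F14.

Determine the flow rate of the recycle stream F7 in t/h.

Overall glucose balance (none leaves overhead): glucose in fresh feed = glucose in product, i.e. 104×0.108 = (1−0.438)·F5·0.376.
F5 = 11.232/(0.376×0.562) = 53.154 t/h.
Recycle F7 = 0.438×53.154 = 23.281 t/h.

23.28 t/h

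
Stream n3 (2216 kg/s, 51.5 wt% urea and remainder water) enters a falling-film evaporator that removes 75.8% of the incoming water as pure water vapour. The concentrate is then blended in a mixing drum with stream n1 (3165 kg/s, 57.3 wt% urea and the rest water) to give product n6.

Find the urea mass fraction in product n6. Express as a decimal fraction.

Vapour removed = 0.758×0.485×2216 = 814.67 kg/s; concentrate = 1401.3 kg/s.
urea reaching the mixer = 1141.2 (from concentrate) + 3165×0.573 = 2954.8 kg/s.
Product flow = 1401.3 + 3165 = 4566.3 kg/s; urea fraction = 0.647.

0.647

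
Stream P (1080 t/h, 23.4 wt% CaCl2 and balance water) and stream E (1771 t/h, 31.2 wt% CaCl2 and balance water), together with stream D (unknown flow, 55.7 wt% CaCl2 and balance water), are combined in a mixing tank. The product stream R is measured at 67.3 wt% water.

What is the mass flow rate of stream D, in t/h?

Let D be the unknown flow. Total out = 2851 + D.
water balance: 2045.7 + 0.443·D = 0.673·(2851 + D)
(0.443 − 0.673)·D = 0.673×2851 − 2045.7 = -127
D = -127 / -0.230 = 552.2 t/h

552.2 t/h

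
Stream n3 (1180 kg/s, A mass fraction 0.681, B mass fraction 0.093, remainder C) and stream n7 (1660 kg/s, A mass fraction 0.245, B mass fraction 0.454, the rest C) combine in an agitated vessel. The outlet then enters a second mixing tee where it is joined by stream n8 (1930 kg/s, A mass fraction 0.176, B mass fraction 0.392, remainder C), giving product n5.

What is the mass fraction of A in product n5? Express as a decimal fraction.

0.325

Overall, product flow = 4770 kg/s.
A in = 1180×0.681 + 1660×0.245 + 1930×0.176 = 1550 kg/s.
A fraction in n5 = 0.325.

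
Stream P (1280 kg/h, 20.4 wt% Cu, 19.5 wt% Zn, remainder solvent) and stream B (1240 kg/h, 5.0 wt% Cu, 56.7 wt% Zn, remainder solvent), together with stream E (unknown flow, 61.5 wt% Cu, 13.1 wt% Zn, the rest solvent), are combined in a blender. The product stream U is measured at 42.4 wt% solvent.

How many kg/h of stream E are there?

Let E be the unknown flow. Total out = 2520 + E.
solvent balance: 1244.2 + 0.254·E = 0.424·(2520 + E)
(0.254 − 0.424)·E = 0.424×2520 − 1244.2 = -175.72
E = -175.72 / -0.170 = 1033.6 kg/h

1034 kg/h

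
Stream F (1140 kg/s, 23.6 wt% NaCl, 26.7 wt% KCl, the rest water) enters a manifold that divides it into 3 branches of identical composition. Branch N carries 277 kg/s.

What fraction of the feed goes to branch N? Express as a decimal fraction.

Fraction to N = 277/1140 = 0.2430.

0.243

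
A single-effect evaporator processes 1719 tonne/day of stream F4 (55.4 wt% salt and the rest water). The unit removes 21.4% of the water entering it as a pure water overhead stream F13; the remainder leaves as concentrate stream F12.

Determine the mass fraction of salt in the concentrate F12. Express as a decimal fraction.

salt is not removed: 1719×0.554 = 952.33 tonne/day of salt enters F12.
water entering = 1719×0.446 = 766.67 tonne/day; overhead removed = 0.214×766.67 = 164.07 tonne/day.
Concentrate = 1719 − 164.07 = 1554.9 tonne/day.
Mass fraction = 952.33/1554.9 = 0.612.

0.612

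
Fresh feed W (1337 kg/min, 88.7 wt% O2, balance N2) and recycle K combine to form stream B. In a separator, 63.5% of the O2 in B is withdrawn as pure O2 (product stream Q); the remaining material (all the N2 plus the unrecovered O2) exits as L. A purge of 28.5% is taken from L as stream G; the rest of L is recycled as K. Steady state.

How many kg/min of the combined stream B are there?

N2 enters only via W and leaves only via the purge: 1337×0.113 = 0.285×(N2 in L), and the separator passes all N2, so N2 in B = N2 in L = 530.11 kg/min.
O2 in B: m_A = 1337×0.887 + (1−0.285)·(1−0.635)·m_A, so m_A = 1185.9/0.7390 = 1604.7 kg/min.
B = 1604.7 + 530.11 = 2134.8 kg/min.

2135 kg/min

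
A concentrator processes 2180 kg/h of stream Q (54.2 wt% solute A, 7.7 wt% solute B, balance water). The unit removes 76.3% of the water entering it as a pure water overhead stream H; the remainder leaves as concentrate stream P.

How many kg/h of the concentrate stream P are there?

1546 kg/h

water entering = 2180×0.381 = 830.58 kg/h; overhead removed = 0.763×830.58 = 633.73 kg/h.
Concentrate = 2180 − 633.73 = 1546.3 kg/h.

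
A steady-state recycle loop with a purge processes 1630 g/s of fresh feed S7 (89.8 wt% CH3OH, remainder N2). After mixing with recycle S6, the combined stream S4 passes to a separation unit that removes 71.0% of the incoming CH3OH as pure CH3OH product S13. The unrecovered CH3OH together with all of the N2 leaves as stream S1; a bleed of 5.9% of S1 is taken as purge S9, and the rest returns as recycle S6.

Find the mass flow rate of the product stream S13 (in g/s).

1429 g/s

CH3OH in S4: m_A = 1630×0.898 + (1−0.059)·(1−0.710)·m_A, so m_A = 1463.7/0.7271 = 2013.1 g/s.
Product S13 = 0.710×2013.1 = 1429.3 g/s.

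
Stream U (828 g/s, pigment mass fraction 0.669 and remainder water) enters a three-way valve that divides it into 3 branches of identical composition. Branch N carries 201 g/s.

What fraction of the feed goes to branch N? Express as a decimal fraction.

0.243

Fraction to N = 201/828 = 0.2428.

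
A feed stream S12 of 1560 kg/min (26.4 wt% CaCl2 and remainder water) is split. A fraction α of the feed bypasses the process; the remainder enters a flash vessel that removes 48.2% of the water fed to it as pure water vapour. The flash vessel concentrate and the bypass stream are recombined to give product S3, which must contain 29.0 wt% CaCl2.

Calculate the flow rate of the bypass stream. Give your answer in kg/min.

All 1560×0.264 = 411.84 kg/min of CaCl2 reaches S3, so S3 = 411.84/0.290 = 1420.1 kg/min and vapour = 139.86 kg/min.
The evaporator receives (1−α)·1560 of feed at 0.736 water and removes 0.482 of that water:
0.482×0.736×(1−α)×1560 = 139.86
(1−α) = 139.86/553.41 = 0.2527;  α = 0.7473.
Bypass flow = 0.7473×1560 = 1165.7 kg/min.

1166 kg/min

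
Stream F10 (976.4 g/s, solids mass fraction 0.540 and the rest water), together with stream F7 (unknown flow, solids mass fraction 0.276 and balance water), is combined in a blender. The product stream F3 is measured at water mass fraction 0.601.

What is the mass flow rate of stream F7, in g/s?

1119 g/s

Let F7 be the unknown flow. Total out = 976.4 + F7.
water balance: 449.14 + 0.724·F7 = 0.601·(976.4 + F7)
(0.724 − 0.601)·F7 = 0.601×976.4 − 449.14 = 137.67
F7 = 137.67 / 0.123 = 1119.3 g/s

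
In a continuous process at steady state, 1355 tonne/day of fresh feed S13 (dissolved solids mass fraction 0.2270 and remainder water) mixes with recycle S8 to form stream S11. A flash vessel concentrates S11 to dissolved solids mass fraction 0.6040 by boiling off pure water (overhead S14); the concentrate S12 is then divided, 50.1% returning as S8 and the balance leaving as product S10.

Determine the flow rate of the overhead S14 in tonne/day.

845.8 tonne/day

Overall dissolved solids balance (none leaves overhead): dissolved solids in fresh feed = dissolved solids in product, i.e. 1355×0.227 = (1−0.501)·S12·0.604.
S12 = 307.59/(0.604×0.499) = 1020.5 tonne/day.
Recycle S8 = 0.501×1020.5 = 511.29 tonne/day.
Combined feed S11 = 1355 + 511.29 = 1866.3 tonne/day.
Overhead S14 = S11 − S12 = 1866.3 − 1020.5 = 845.75 tonne/day.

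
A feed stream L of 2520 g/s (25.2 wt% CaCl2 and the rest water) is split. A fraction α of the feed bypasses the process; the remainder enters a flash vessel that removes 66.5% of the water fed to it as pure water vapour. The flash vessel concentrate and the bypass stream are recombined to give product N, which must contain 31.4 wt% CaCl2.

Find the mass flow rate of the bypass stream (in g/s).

All 2520×0.252 = 635.04 g/s of CaCl2 reaches N, so N = 635.04/0.314 = 2022.4 g/s and vapour = 497.58 g/s.
The evaporator receives (1−α)·2520 of feed at 0.748 water and removes 0.665 of that water:
0.665×0.748×(1−α)×2520 = 497.58
(1−α) = 497.58/1253.5 = 0.3970;  α = 0.6030.
Bypass flow = 0.6030×2520 = 1519.7 g/s.

1520 g/s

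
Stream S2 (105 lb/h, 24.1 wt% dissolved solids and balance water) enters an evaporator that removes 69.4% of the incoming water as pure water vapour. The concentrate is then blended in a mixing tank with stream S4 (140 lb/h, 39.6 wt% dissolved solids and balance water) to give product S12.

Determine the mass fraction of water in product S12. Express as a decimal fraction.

Vapour removed = 0.694×0.759×105 = 55.308 lb/h; concentrate = 49.692 lb/h.
water reaching the mixer = 24.387 (from concentrate) + 140×0.604 = 108.95 lb/h.
Product flow = 49.692 + 140 = 189.69 lb/h; water fraction = 0.574.

0.574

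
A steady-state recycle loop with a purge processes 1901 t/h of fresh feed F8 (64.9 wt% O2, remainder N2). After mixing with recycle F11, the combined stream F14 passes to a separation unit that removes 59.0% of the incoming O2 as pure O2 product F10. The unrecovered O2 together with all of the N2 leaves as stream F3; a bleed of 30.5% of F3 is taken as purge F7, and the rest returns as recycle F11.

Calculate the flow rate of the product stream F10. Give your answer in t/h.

O2 in F14: m_A = 1901×0.649 + (1−0.305)·(1−0.590)·m_A, so m_A = 1233.7/0.7150 = 1725.4 t/h.
Product F10 = 0.590×1725.4 = 1018 t/h.

1018 t/h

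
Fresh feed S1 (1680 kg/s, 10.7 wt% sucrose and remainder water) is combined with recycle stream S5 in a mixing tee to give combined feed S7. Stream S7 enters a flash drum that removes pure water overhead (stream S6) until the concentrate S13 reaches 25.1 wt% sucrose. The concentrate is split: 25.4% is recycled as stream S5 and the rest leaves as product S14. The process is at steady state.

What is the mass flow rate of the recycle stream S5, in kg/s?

Overall sucrose balance (none leaves overhead): sucrose in fresh feed = sucrose in product, i.e. 1680×0.107 = (1−0.254)·S13·0.251.
S13 = 179.76/(0.251×0.746) = 960.02 kg/s.
Recycle S5 = 0.254×960.02 = 243.85 kg/s.

243.8 kg/s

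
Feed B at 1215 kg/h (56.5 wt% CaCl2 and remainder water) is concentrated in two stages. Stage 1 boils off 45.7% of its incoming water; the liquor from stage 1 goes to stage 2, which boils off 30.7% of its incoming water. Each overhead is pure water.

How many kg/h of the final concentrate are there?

water in feed = 1215×0.435 = 528.52 kg/h.
After stage 1: water left = (1−0.457)×528.52 = 286.99; stream total = 973.46 kg/h.
After stage 2: water left = (1−0.307)×286.99 = 198.88; final concentrate = 885.36 kg/h.

885.4 kg/h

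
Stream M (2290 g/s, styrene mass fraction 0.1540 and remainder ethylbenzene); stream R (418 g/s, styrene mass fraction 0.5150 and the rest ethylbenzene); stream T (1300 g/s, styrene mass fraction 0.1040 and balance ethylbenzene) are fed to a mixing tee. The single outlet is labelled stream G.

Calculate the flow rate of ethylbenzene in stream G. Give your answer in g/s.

3305 g/s

ethylbenzene out = ethylbenzene in = 2290×0.846 + 418×0.485 + 1300×0.896 = 3304.9 g/s.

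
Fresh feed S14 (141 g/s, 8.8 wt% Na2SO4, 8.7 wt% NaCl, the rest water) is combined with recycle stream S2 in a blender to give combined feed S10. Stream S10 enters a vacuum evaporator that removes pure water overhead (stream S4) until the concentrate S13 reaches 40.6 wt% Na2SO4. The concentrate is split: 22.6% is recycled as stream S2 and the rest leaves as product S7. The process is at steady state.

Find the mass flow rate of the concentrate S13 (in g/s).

Overall Na2SO4 balance (none leaves overhead): Na2SO4 in fresh feed = Na2SO4 in product, i.e. 141×0.088 = (1−0.226)·S13·0.406.
S13 = 12.408/(0.406×0.774) = 39.485 g/s.

39.49 g/s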